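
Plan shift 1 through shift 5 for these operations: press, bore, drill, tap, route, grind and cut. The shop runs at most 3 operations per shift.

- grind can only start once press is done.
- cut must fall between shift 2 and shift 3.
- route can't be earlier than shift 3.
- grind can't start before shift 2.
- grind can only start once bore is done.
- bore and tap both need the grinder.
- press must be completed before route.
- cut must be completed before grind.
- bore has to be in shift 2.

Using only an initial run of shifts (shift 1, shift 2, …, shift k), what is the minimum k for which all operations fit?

3 shifts

The precedence chain requires at least 2 distinct shifts.
With at most 3 per shift and 7 operations, at least 3 shifts are needed.
route can't be placed before shift 3, so the schedule must run through at least shift 3.
3 works (last occupied shift: shift 3): for example press=shift 1; grind=shift 3; drill=shift 1; bore=shift 2; cut=shift 2; route=shift 3; tap=shift 1.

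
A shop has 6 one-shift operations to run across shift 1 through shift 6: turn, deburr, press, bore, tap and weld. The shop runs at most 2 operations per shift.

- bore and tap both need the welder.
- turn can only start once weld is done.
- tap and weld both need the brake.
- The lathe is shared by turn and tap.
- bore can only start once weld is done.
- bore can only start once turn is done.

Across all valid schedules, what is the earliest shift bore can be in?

Precedence pushes bore to at least shift 3.
bore at shift 3 is achievable: tap -> shift 4; press -> shift 2; bore -> shift 3; turn -> shift 2; weld -> shift 1; deburr -> shift 1.

shift 3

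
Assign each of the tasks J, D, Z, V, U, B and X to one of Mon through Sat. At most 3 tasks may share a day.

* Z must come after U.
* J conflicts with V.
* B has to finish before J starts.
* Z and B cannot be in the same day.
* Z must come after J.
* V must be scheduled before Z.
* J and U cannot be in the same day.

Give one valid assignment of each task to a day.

J in Tue; U in Mon; V in Mon; Z in Wed; X in Tue; B in Mon; D in Tue

Checking: V(Mon) before Z(Wed); B(Mon) before J(Tue); J(Tue) before Z(Wed); U(Mon) before Z(Wed); J(Tue) != V(Mon); Z(Wed) != B(Mon); J(Tue) != U(Mon); max 3 per day (cap 3).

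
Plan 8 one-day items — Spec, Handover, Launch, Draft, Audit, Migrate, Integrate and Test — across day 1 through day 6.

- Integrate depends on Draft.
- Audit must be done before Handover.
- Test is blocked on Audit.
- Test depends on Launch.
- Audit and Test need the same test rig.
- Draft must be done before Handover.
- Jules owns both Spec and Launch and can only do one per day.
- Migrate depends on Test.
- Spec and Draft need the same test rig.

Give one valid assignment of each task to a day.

Launch=day 1, Integrate=day 2, Test=day 2, Migrate=day 3, Audit=day 1, Draft=day 1, Spec=day 2, Handover=day 2

Checking: Launch(day 1) before Test(day 2); Test(day 2) before Migrate(day 3); Draft(day 1) before Integrate(day 2); Audit(day 1) before Handover(day 2); Audit(day 1) before Test(day 2); Draft(day 1) before Handover(day 2); Spec(day 2) != Draft(day 1); Spec(day 2) != Launch(day 1); Audit(day 1) != Test(day 2).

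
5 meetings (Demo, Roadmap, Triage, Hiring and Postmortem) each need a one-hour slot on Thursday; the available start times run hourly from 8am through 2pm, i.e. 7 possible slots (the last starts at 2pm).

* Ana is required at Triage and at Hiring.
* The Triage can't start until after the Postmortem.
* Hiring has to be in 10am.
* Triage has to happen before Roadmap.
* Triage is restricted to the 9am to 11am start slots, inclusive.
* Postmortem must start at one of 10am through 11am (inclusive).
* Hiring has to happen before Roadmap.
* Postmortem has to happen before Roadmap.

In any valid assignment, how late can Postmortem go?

Postmortem is available from 10am; Postmortem's own window allows nothing later than 11am; downstream work caps Postmortem at 10am.
Postmortem at 10am is achievable: Triage in 11am; Demo in 8am; Hiring in 10am; Postmortem in 10am; Roadmap in 12pm.

10am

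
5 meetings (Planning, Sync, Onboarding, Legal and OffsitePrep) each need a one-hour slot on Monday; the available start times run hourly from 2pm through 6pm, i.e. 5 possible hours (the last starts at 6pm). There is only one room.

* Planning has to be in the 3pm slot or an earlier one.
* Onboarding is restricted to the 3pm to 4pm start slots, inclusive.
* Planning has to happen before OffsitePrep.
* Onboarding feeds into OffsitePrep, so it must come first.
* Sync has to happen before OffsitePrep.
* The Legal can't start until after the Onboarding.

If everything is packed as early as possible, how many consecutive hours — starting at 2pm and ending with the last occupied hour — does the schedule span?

The precedence chain requires at least 2 distinct hours.
With at most 1 per hour and 5 meetings, at least 5 hours are needed.
Propagating the time windows through the other constraints, Legal can't land before 4pm — that is hour 3 counting from 2pm — so the schedule must run through at least 3 hours.
5 works (last occupied hour: 6pm): for example Onboarding in 3pm; Legal in 6pm; Planning in 2pm; OffsitePrep in 5pm; Sync in 4pm.

5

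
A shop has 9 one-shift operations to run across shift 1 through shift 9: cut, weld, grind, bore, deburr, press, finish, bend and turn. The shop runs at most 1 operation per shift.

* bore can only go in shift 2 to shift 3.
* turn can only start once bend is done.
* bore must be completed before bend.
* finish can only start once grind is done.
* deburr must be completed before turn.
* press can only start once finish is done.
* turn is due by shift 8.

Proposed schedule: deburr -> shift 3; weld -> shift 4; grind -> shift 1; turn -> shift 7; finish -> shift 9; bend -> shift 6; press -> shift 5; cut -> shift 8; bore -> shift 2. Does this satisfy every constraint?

deburr must be completed before turn — holds.
turn can only start once bend is done — holds.
press can only start once finish is done — violated.
finish can only start once grind is done — holds.
bore can only go in shift 2 to shift 3 — holds.
turn is due by shift 8 — holds.
The shop runs at most 1 operation per shift — holds.
bore must be completed before bend — holds.

No. press can only start once finish is done is not satisfied.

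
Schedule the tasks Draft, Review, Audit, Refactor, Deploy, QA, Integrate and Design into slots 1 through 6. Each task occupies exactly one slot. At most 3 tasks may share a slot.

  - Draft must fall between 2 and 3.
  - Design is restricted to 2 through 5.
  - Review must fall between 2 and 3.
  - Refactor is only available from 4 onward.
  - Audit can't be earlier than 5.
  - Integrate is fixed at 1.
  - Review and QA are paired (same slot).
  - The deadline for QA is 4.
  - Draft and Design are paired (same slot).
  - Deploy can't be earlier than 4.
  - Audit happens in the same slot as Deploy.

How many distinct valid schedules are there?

Splitting on Draft: it can be 2 (6), 3 (6). Listing each branch's schedules as (Review, Audit, Refactor, Deploy, QA, Integrate, Design):
Draft=2: (3,5,4,5,3,1,2) (3,5,5,5,3,1,2) (3,5,6,5,3,1,2) (3,6,4,6,3,1,2) (3,6,5,6,3,1,2) (3,6,6,6,3,1,2) — 6.
Draft=3: (2,5,4,5,2,1,3) (2,5,5,5,2,1,3) (2,5,6,5,2,1,3) (2,6,4,6,2,1,3) (2,6,5,6,2,1,3) (2,6,6,6,2,1,3) — 6.
Summing: 6 + 6 = 12.

12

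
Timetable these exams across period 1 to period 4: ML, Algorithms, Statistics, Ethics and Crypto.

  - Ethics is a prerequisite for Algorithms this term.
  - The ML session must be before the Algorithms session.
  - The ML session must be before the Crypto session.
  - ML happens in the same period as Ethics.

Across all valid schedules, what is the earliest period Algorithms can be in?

Precedence pushes Algorithms to at least period 2.
Algorithms at period 2 is achievable: ML=period 1; Statistics=period 1; Crypto=period 2; Ethics=period 1; Algorithms=period 2.

period 2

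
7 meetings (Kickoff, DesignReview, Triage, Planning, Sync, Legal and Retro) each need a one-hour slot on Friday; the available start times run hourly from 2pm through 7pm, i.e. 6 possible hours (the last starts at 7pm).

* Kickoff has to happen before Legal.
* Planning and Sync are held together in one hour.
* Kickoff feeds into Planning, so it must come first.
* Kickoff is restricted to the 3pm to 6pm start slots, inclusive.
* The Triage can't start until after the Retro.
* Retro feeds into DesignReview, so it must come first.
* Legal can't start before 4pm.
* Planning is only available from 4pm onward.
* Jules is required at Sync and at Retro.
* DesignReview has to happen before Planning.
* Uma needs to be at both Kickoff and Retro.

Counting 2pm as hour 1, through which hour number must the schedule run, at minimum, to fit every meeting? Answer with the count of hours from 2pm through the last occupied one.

3 hours

The precedence chain requires at least 3 distinct hours.
3 works (last occupied hour: 4pm): for example Kickoff in 3pm; DesignReview in 3pm; Legal in 4pm; Sync in 4pm; Planning in 4pm; Triage in 3pm; Retro in 2pm.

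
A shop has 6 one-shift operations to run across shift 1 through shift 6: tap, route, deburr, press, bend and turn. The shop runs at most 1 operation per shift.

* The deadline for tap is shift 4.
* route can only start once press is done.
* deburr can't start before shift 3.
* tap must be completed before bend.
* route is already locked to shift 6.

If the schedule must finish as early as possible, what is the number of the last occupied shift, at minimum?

6

The precedence chain requires at least 2 distinct shifts.
With at most 1 per shift and 6 operations, at least 6 shifts are needed.
route can't be placed before shift 6, so the schedule must run through at least shift 6.
6 works (last occupied shift: shift 6): for example route -> shift 6, tap -> shift 1, press -> shift 2, deburr -> shift 3, bend -> shift 4, turn -> shift 5.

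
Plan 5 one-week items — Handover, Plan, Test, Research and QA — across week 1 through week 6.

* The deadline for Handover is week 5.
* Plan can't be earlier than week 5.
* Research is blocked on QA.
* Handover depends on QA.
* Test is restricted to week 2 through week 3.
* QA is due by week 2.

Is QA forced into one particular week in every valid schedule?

QA can be week 1 (e.g. QA in week 1; Handover in week 2; Plan in week 5; Test in week 2; Research in week 2) or week 2 (e.g. Plan -> week 5, Test -> week 2, Research -> week 3, QA -> week 2, Handover -> week 3).

No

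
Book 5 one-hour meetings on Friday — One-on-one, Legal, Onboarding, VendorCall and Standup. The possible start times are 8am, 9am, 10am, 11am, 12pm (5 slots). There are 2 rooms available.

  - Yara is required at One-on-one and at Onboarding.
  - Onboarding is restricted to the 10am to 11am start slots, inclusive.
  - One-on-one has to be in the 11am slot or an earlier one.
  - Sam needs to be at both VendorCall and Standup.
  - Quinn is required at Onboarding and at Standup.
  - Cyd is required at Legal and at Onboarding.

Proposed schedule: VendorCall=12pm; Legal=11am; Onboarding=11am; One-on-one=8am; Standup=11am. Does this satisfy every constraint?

Invalid. Cyd is required at Legal and at Onboarding.

Onboarding is restricted to the 10am to 11am start slots, inclusive — holds.
Sam needs to be at both VendorCall and Standup — holds.
Quinn is required at Onboarding and at Standup — violated.
Cyd is required at Legal and at Onboarding — violated.
There are 2 rooms available — violated.
One-on-one has to be in the 11am slot or an earlier one — holds.
Yara is required at One-on-one and at Onboarding — holds.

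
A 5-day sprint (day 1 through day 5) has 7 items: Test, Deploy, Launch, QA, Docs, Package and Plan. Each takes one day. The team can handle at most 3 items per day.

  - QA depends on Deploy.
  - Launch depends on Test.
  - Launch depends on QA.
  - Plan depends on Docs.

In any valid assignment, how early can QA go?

Precedence pushes QA to at least day 2; downstream work caps QA at day 4.
QA at day 2 is achievable: Docs in day 1; Deploy in day 1; Launch in day 3; Package in day 2; QA in day 2; Plan in day 2; Test in day 1.

day 2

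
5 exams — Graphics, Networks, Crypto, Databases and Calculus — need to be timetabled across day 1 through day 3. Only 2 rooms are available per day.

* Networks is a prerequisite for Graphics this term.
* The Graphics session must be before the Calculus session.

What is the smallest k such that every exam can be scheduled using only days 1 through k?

3 days

The precedence chain requires at least 3 distinct days.
With at most 2 per day and 5 exams, at least 3 days are needed.
3 works (last occupied day: day 3): for example Graphics in day 2; Calculus in day 3; Crypto in day 1; Networks in day 1; Databases in day 2.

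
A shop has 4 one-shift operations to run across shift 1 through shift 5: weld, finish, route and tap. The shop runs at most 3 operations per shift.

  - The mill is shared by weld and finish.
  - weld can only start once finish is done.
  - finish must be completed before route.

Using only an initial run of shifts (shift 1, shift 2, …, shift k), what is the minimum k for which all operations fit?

2 shifts

The precedence chain requires at least 2 distinct shifts.
With at most 3 per shift and 4 operations, at least 2 shifts are needed.
2 works (last occupied shift: shift 2): for example route -> shift 2; tap -> shift 1; weld -> shift 2; finish -> shift 1.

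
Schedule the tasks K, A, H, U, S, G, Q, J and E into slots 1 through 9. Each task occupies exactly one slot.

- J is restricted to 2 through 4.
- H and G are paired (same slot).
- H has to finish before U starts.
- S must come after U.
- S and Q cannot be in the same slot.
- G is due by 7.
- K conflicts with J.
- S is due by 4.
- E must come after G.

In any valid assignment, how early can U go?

2

Precedence pushes U to at least 2; downstream work caps U at 3.
U at 2 is achievable: U -> 2; J -> 2; E -> 2; G -> 1; A -> 1; K -> 1; S -> 3; H -> 1; Q -> 1.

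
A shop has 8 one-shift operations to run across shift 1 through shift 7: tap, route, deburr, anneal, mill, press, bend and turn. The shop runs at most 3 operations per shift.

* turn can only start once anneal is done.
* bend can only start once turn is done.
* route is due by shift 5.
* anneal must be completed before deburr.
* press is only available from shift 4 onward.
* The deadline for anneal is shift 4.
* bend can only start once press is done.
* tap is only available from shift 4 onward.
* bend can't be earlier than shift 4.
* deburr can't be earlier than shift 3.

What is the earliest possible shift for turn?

Precedence pushes turn to at least shift 2; downstream work caps turn at shift 6.
turn at shift 2 is achievable: anneal in shift 1; press in shift 4; route in shift 1; bend in shift 5; deburr in shift 3; tap in shift 4; turn in shift 2; mill in shift 1.

shift 2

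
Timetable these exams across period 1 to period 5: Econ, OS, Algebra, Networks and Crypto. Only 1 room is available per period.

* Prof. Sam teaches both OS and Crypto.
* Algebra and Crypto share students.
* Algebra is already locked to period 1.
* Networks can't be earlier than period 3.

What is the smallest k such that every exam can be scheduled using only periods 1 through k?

With at most 1 per period and 5 exams, at least 5 periods are needed.
Networks can't be placed before period 3, so the schedule must run through at least period 3.
5 works (last occupied period: period 5): for example Algebra=period 1; Networks=period 3; OS=period 4; Crypto=period 5; Econ=period 2.

5 periods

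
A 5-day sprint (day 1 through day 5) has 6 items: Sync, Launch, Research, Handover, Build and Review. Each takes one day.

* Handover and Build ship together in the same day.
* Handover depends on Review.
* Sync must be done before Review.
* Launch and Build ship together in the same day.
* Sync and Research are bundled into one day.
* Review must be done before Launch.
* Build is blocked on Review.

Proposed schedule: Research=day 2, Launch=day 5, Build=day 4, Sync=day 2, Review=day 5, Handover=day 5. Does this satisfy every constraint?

Invalid. Build is blocked on Review.

Build is blocked on Review — violated.
Sync and Research are bundled into one day — holds.
Handover and Build ship together in the same day — violated.
Sync must be done before Review — holds.
Handover depends on Review — violated.
Review must be done before Launch — violated.
Launch and Build ship together in the same day — violated.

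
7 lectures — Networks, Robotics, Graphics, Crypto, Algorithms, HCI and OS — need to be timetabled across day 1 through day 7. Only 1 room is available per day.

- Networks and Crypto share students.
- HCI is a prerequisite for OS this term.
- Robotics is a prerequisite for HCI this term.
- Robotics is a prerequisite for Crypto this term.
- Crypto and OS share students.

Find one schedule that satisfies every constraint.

Robotics=day 1; OS=day 4; Graphics=day 6; HCI=day 2; Algorithms=day 7; Crypto=day 3; Networks=day 5

Checking: Robotics(day 1) before Crypto(day 3); Robotics(day 1) before HCI(day 2); HCI(day 2) before OS(day 4); Networks(day 5) != Crypto(day 3); Crypto(day 3) != OS(day 4); max 1 per day (cap 1).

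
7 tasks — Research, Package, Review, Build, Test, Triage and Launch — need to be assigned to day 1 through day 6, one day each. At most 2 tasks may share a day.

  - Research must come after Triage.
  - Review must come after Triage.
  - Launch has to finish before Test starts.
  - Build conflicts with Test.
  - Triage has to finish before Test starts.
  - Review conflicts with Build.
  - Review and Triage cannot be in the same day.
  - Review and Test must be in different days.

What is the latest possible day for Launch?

Downstream work caps Launch at day 5.
Launch at day 5 is achievable: Package -> day 1, Launch -> day 5, Triage -> day 1, Review -> day 2, Test -> day 6, Build -> day 3, Research -> day 2.

day 5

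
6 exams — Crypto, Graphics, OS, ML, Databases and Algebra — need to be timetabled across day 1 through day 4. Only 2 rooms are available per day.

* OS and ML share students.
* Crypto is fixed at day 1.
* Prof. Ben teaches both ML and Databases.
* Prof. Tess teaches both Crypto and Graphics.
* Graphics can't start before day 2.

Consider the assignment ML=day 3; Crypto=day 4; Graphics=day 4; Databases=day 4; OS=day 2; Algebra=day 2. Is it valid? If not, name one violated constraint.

Invalid. Crypto is fixed at day 1.

OS and ML share students — holds.
Only 2 rooms are available per day — violated.
Crypto is fixed at day 1 — violated.
Graphics can't start before day 2 — holds.
Prof. Tess teaches both Crypto and Graphics — violated.
Prof. Ben teaches both ML and Databases — holds.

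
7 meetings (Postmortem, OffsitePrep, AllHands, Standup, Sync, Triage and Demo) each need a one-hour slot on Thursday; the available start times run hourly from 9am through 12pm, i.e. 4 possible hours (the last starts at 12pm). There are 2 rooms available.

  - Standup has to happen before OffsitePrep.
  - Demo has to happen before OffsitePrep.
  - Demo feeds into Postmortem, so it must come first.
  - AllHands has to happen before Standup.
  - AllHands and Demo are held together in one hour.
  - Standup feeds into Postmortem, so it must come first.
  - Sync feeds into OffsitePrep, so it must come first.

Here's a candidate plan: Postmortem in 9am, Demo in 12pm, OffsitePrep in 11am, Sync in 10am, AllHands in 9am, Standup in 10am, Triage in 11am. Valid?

AllHands has to happen before Standup — holds.
Demo has to happen before OffsitePrep — violated.
Sync feeds into OffsitePrep, so it must come first — holds.
Standup feeds into Postmortem, so it must come first — violated.
There are 2 rooms available — holds.
AllHands and Demo are held together in one hour — violated.
Standup has to happen before OffsitePrep — holds.
Demo feeds into Postmortem, so it must come first — violated.

No. Demo feeds into Postmortem, so it must come first is not satisfied.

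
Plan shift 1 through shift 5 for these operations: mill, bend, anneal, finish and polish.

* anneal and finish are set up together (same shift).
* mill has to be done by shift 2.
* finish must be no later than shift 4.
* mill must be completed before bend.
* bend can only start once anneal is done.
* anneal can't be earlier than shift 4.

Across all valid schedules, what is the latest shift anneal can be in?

Anneal is available from shift 4; downstream work caps anneal at shift 4.
anneal at shift 4 is achievable: mill in shift 1; finish in shift 4; anneal in shift 4; polish in shift 1; bend in shift 5.

shift 4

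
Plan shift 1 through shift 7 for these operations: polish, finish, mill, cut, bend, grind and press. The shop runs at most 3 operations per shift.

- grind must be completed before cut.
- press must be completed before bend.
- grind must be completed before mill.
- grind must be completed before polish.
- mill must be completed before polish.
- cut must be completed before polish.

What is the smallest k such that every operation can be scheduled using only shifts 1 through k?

The precedence chain requires at least 3 distinct shifts.
With at most 3 per shift and 7 operations, at least 3 shifts are needed.
3 works (last occupied shift: shift 3): for example press in shift 1; polish in shift 3; finish in shift 1; mill in shift 2; grind in shift 1; cut in shift 2; bend in shift 2.

3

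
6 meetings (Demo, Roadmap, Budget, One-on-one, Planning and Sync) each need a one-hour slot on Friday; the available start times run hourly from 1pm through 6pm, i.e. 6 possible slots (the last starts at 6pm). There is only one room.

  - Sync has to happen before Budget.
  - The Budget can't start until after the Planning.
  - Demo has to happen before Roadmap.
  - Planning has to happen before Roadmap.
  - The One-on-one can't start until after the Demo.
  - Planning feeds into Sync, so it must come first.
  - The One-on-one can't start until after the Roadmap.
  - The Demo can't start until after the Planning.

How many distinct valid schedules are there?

Splitting on Demo: it can be 2pm (6), 3pm (3), 4pm (1). Listing each branch's schedules as (Roadmap, Budget, One-on-one, Planning, Sync):
Demo=2pm: (3pm,5pm,6pm,1pm,4pm) (3pm,6pm,4pm,1pm,5pm) (3pm,6pm,5pm,1pm,4pm) (4pm,5pm,6pm,1pm,3pm) (4pm,6pm,5pm,1pm,3pm) (5pm,4pm,6pm,1pm,3pm) — 6.
Demo=3pm: (4pm,5pm,6pm,1pm,2pm) (4pm,6pm,5pm,1pm,2pm) (5pm,4pm,6pm,1pm,2pm) — 3.
Demo=4pm: (5pm,3pm,6pm,1pm,2pm) — 1.
Summing: 6 + 3 + 1 = 10.

10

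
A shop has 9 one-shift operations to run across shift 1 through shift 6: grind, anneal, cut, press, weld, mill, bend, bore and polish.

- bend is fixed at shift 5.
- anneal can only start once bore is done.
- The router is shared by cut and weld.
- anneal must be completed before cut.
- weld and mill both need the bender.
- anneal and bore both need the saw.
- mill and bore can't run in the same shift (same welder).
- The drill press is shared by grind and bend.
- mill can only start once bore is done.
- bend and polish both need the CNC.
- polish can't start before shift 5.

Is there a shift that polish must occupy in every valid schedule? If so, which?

polish's window is shift 5–shift 6.
bend is fixed at shift 5, and polish can't share a shift with bend.
So polish must be shift 6.

shift 6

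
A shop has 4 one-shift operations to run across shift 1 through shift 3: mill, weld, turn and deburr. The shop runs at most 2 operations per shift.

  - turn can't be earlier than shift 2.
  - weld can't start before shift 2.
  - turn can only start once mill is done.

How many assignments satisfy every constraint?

14

Splitting on mill: it can be shift 1 (10), shift 2 (4). Listing each branch's schedules as (weld, turn, deburr) by shift number:
mill=shift 1: (2,2,1) (2,2,3) (2,3,1) (2,3,2) (2,3,3) (3,2,1) (3,2,2) (3,2,3) (3,3,1) (3,3,2) — 10.
mill=shift 2: (2,3,1) (2,3,3) (3,3,1) (3,3,2) — 4.
Summing: 10 + 4 = 14.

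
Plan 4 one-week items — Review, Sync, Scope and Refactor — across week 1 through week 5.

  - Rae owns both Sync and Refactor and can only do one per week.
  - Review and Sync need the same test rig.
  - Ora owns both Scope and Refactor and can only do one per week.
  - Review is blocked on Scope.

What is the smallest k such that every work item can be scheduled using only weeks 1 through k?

2

The precedence chain requires at least 2 distinct weeks.
2 works (last occupied week: week 2): for example Refactor=week 2; Review=week 2; Scope=week 1; Sync=week 1.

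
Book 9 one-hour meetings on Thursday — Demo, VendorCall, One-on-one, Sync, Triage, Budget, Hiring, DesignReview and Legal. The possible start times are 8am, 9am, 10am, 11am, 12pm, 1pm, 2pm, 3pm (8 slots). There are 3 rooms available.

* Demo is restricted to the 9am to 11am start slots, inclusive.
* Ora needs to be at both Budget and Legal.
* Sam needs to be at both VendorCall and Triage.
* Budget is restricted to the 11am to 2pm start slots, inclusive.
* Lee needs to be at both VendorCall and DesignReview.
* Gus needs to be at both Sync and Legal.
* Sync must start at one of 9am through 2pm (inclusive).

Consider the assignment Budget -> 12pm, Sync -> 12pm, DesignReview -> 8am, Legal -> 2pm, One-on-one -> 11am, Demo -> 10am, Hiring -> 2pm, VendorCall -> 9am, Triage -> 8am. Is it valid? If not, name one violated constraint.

Valid

There are 3 rooms available — holds.
Demo is restricted to the 9am to 11am start slots, inclusive — holds.
Gus needs to be at both Sync and Legal — holds.
Sam needs to be at both VendorCall and Triage — holds.
Lee needs to be at both VendorCall and DesignReview — holds.
Sync must start at one of 9am through 2pm (inclusive) — holds.
Budget is restricted to the 11am to 2pm start slots, inclusive — holds.
Ora needs to be at both Budget and Legal — holds.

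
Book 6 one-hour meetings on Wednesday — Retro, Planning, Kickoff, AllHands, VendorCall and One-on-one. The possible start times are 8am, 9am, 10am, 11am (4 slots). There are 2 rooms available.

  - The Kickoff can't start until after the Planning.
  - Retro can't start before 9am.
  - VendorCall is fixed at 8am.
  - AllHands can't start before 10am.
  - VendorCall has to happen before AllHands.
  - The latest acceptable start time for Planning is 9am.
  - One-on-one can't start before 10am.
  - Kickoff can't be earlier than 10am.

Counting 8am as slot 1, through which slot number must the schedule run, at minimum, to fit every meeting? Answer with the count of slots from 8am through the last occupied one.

4 slots

The precedence chain requires at least 2 distinct slots.
With at most 2 per slot and 6 meetings, at least 3 slots are needed.
Kickoff can't be placed before 10am — that is slot 3 counting from 8am — so the schedule must run through at least 3 slots.
Could 3 slots be enough, i.e. nothing placed later than 10am? No: Kickoff's window within 3 slots is {10am}; AllHands's window within 3 slots is {10am}; One-on-one's window within 3 slots is {10am}; that puts Kickoff, AllHands and One-on-one all in 10am — more than 2 per slot.
So 3 slots is not enough.
4 works (last occupied slot: 11am): for example AllHands in 10am, One-on-one in 11am, Planning in 8am, VendorCall in 8am, Retro in 9am, Kickoff in 10am.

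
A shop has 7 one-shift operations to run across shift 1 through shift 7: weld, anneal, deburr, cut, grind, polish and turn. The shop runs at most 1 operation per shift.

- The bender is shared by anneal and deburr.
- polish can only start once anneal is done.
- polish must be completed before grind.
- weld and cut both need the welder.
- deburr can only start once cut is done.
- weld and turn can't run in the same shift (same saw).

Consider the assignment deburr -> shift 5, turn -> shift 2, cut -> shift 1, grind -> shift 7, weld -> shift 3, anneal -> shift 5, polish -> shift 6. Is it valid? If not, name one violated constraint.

No. The bender is shared by anneal and deburr is not satisfied.

deburr can only start once cut is done — holds.
polish can only start once anneal is done — holds.
weld and cut both need the welder — holds.
polish must be completed before grind — holds.
weld and turn can't run in the same shift (same saw) — holds.
The shop runs at most 1 operation per shift — violated.
The bender is shared by anneal and deburr — violated.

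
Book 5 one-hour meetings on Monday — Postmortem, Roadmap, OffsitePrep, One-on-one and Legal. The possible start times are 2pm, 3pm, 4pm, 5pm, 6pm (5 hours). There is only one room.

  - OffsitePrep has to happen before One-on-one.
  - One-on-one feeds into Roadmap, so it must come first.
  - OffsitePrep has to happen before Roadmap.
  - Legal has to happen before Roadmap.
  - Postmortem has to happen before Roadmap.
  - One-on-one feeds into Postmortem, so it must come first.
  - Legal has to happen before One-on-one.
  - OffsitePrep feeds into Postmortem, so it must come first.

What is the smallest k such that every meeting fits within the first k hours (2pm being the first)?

5 hours

The precedence chain requires at least 4 distinct hours.
With at most 1 per hour and 5 meetings, at least 5 hours are needed.
5 works (last occupied hour: 6pm): for example One-on-one=4pm, OffsitePrep=2pm, Roadmap=6pm, Postmortem=5pm, Legal=3pm.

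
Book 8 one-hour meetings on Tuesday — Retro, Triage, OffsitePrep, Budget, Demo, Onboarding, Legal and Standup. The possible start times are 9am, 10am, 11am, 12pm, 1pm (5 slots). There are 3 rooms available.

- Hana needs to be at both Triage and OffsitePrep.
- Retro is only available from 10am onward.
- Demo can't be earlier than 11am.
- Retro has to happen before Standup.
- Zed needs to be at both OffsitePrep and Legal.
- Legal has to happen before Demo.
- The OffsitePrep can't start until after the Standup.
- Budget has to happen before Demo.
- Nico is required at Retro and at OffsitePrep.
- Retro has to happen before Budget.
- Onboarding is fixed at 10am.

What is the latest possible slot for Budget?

Precedence pushes Budget to at least 11am; downstream work caps Budget at 12pm.
Budget at 12pm is achievable: OffsitePrep -> 12pm, Standup -> 11am, Demo -> 1pm, Retro -> 10am, Budget -> 12pm, Legal -> 9am, Triage -> 9am, Onboarding -> 10am.

12pm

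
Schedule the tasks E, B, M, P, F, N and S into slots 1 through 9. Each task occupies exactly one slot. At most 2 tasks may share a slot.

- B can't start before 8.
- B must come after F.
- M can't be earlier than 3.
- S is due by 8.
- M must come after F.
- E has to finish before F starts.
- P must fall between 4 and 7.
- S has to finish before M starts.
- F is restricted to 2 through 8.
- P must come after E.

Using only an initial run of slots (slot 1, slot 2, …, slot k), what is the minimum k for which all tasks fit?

8 slots

The precedence chain requires at least 3 distinct slots.
With at most 2 per slot and 7 tasks, at least 4 slots are needed.
B can't be placed before 8, so the schedule must run through at least slot 8.
8 works (last occupied slot: 8): for example P=4; F=2; S=1; N=2; E=1; B=8; M=3.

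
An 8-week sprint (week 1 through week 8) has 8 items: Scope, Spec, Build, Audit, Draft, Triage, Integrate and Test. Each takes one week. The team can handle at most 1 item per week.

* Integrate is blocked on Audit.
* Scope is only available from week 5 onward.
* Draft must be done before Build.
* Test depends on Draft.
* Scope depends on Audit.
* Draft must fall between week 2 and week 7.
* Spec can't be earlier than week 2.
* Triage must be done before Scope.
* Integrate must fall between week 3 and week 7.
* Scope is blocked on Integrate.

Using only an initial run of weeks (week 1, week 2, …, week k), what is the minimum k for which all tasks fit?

The precedence chain requires at least 3 distinct weeks.
With at most 1 per week and 8 tasks, at least 8 weeks are needed.
Scope can't be placed before week 5, so the schedule must run through at least week 5.
8 works (last occupied week: week 8): for example Test -> week 8, Triage -> week 4, Spec -> week 6, Draft -> week 2, Audit -> week 1, Scope -> week 5, Integrate -> week 3, Build -> week 7.

8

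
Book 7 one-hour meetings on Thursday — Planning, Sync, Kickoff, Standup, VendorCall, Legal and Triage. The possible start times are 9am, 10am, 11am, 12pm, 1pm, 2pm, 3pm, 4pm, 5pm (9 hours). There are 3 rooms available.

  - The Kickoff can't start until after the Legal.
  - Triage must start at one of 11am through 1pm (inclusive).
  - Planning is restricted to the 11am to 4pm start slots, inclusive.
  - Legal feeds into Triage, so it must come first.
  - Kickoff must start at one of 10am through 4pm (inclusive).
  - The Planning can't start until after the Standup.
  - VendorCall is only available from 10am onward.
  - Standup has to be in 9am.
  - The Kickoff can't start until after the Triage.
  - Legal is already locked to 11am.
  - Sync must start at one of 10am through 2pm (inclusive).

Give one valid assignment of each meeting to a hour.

Legal -> 11am, Kickoff -> 1pm, Planning -> 11am, Standup -> 9am, Sync -> 10am, VendorCall -> 10am, Triage -> 12pm

Checking: Legal(11am) before Triage(12pm); Legal(11am) before Kickoff(1pm); Standup(9am) before Planning(11am); Triage(12pm) before Kickoff(1pm); Kickoff=1pm in [10am,4pm]; VendorCall=10am in [10am,5pm]; Triage=12pm in [11am,1pm]; Planning=11am in [11am,4pm]; Standup=9am in [9am,9am]; Sync=10am in [10am,2pm]; Legal=11am in [11am,11am]; max 2 per hour (cap 3).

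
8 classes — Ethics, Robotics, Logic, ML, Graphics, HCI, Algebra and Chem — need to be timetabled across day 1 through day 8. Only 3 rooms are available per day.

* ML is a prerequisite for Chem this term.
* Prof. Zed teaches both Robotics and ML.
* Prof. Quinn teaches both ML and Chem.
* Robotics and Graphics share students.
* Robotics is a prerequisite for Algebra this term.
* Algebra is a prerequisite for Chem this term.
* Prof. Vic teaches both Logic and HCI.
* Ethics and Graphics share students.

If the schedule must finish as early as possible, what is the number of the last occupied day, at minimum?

The precedence chain requires at least 3 distinct days.
With at most 3 per day and 8 classes, at least 3 days are needed.
3 works (last occupied day: day 3): for example HCI in day 3, ML in day 2, Ethics in day 1, Algebra in day 2, Chem in day 3, Logic in day 1, Robotics in day 1, Graphics in day 2.

3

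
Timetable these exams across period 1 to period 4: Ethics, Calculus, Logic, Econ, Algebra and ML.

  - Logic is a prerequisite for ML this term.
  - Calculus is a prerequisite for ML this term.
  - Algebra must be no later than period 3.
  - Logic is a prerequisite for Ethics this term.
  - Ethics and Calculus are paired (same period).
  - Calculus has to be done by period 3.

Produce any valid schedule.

Logic -> period 1, Calculus -> period 2, Econ -> period 1, ML -> period 3, Algebra -> period 1, Ethics -> period 2

Checking: Calculus(period 2) before ML(period 3); Logic(period 1) before Ethics(period 2); Logic(period 1) before ML(period 3); Ethics = Calculus = period 2; Calculus=period 2 in [period 1,period 3]; Algebra=period 1 in [period 1,period 3].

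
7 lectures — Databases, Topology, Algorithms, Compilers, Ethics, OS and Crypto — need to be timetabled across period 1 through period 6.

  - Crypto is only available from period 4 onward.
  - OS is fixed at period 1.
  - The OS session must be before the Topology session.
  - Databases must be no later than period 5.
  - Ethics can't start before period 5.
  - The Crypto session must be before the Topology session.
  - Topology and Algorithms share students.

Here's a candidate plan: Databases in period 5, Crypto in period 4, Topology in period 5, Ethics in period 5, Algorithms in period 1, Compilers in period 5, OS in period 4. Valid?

No — it violates: OS is fixed at period 1

The OS session must be before the Topology session — holds.
Crypto is only available from period 4 onward — holds.
OS is fixed at period 1 — violated.
Topology and Algorithms share students — holds.
The Crypto session must be before the Topology session — holds.
Databases must be no later than period 5 — holds.
Ethics can't start before period 5 — holds.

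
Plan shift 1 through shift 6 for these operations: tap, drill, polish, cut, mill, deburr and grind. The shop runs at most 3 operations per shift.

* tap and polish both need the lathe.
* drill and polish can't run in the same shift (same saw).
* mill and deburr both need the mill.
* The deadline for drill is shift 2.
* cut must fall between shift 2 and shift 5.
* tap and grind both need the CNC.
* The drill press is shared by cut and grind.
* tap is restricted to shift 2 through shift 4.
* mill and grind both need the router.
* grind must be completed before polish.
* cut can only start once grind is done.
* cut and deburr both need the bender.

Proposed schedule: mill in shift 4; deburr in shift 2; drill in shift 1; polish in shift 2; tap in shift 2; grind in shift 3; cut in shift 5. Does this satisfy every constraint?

The shop runs at most 3 operations per shift — holds.
cut must fall between shift 2 and shift 5 — holds.
The deadline for drill is shift 2 — holds.
drill and polish can't run in the same shift (same saw) — holds.
tap and grind both need the CNC — holds.
cut and deburr both need the bender — holds.
tap and polish both need the lathe — violated.
mill and grind both need the router — holds.
cut can only start once grind is done — holds.
grind must be completed before polish — violated.
tap is restricted to shift 2 through shift 4 — holds.
mill and deburr both need the mill — holds.
The drill press is shared by cut and grind — holds.

No — it violates: tap and polish both need the lathe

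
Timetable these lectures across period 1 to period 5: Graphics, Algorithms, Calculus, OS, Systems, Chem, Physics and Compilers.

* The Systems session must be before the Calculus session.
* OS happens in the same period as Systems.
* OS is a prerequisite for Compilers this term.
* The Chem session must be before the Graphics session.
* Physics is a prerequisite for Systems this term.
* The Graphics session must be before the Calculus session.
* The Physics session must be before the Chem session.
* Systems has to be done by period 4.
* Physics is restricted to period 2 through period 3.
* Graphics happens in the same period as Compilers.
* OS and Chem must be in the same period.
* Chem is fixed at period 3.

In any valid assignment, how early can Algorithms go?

period 1

Algorithms at period 1 is achievable: Systems=period 3; Calculus=period 5; Chem=period 3; Graphics=period 4; Compilers=period 4; Algorithms=period 1; Physics=period 2; OS=period 3.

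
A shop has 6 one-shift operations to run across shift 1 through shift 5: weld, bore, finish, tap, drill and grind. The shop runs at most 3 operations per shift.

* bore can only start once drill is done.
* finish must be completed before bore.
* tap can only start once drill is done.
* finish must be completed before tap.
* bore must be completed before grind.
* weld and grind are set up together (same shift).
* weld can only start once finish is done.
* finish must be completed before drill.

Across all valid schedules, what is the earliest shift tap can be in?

shift 3

Precedence pushes tap to at least shift 3.
tap at shift 3 is achievable: finish=shift 1, bore=shift 3, tap=shift 3, grind=shift 4, weld=shift 4, drill=shift 2.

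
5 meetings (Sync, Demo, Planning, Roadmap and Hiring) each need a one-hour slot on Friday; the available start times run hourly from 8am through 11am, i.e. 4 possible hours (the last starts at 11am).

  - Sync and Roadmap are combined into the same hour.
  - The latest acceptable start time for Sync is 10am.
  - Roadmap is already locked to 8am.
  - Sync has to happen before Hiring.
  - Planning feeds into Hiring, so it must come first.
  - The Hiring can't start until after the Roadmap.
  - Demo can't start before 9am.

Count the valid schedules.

18

Splitting on Demo: it can be 9am (6), 10am (6), 11am (6). Listing each branch's schedules as (Sync, Planning, Roadmap, Hiring):
Demo=9am: (8am,8am,8am,9am) (8am,8am,8am,10am) (8am,8am,8am,11am) (8am,9am,8am,10am) (8am,9am,8am,11am) (8am,10am,8am,11am) — 6.
Demo=10am: (8am,8am,8am,9am) (8am,8am,8am,10am) (8am,8am,8am,11am) (8am,9am,8am,10am) (8am,9am,8am,11am) (8am,10am,8am,11am) — 6.
Demo=11am: (8am,8am,8am,9am) (8am,8am,8am,10am) (8am,8am,8am,11am) (8am,9am,8am,10am) (8am,9am,8am,11am) (8am,10am,8am,11am) — 6.
Summing: 6 + 6 + 6 = 18.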